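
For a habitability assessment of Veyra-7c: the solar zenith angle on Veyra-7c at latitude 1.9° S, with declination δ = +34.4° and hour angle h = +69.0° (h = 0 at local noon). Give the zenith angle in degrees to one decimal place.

cos θ_z = sin φ sin δ + cos φ cos δ cos h = -0.018732 + 0.295532 = 0.276800.
θ_z = arccos(0.276800) = 73.9°.

θ_z = 73.9°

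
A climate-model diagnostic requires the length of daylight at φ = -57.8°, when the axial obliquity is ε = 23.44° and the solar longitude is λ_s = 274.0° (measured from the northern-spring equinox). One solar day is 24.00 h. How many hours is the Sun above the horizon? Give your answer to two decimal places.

17.78 h

Solar declination: sin δ = sin ε · sin λ_s = sin 23.44° × sin 274.0° = -0.39682, so δ = -23.380°.
cos H₀ = −tan φ · tan δ = −tan(-57.8°) × tan(-23.380°) = -0.6865, so H₀ = 2.3275 rad = 133.35°.
Daylight = 2H₀/(2π) × 24.00 h = (2.3275/π) × 24.00 = 17.78 h.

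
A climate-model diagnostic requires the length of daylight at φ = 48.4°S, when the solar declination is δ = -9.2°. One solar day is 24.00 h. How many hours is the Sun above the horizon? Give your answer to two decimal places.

13.40 h

cos H₀ = −tan φ · tan δ = −tan(-48.4°) × tan(-9.200°) = -0.1824, so H₀ = 1.7542 rad = 100.51°.
Daylight = 2H₀/(2π) × 24.00 h = (1.7542/π) × 24.00 = 13.40 h.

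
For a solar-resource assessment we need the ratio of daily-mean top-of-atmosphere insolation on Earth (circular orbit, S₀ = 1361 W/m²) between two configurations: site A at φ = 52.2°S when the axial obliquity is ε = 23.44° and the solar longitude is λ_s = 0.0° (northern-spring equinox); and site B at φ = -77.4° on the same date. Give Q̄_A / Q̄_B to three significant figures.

— Configuration A (φ=-52.2°):
Solar declination: sin δ = sin ε · sin λ_s = sin 23.44° × sin 0.0° = 0.00000, so δ = +0.000°.
cos H₀ = −tan(-52.2°) tan(+0.000°) = 0.0000, H₀ = 1.5708 rad.
Bracket: H₀ sin φ sin δ + cos φ cos δ sin H₀ = 1.5708×-0.79016×0.00000 + 0.61291×1.00000×1.00000 = -0.000000 + 0.612910 = 0.612910.
Q̄ = (S₀/π) × [bracket] = (1361/π) × 0.612910 = 265.52 W/m².
— Configuration B (φ=-77.4°):
cos H₀ = −tan(-77.4°) tan(+0.000°) = 0.0000, H₀ = 1.5708 rad.
Bracket: H₀ sin φ sin δ + cos φ cos δ sin H₀ = 1.5708×-0.97592×0.00000 + 0.21814×1.00000×1.00000 = -0.000000 + 0.218140 = 0.218140.
Q̄ = (S₀/π) × [bracket] = (1361/π) × 0.218140 = 94.503 W/m².
Ratio Q̄_A / Q̄_B = 265.52 / 94.503 = 2.810.

Q̄_A / Q̄_B ≈ 2.81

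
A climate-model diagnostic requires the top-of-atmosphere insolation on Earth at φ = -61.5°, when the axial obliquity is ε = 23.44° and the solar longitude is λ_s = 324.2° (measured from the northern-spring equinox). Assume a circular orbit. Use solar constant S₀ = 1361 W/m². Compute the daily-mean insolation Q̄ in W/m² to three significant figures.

Solar declination: sin δ = sin ε · sin λ_s = sin 23.44° × sin 324.2° = -0.23269, so δ = -13.455°.
cos H₀ = −tan(-61.5°) tan(-13.455°) = -0.4407, H₀ = 2.0271 rad.
Bracket: H₀ sin φ sin δ + cos φ cos δ sin H₀ = 2.0271×-0.87882×-0.23269 + 0.47716×0.97255×0.89768 = 0.414527 + 0.416579 = 0.831106.
Q̄ = (S₀/π) × [bracket] = (1361/π) × 0.831106 = 360.1 W/m².

Q̄ ≈ 360 W/m²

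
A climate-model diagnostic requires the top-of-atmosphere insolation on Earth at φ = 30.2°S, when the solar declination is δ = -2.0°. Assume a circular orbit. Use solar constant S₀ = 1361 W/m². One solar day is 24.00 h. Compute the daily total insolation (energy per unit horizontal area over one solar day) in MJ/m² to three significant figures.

cos H₀ = −tan(-30.2°) tan(-2.000°) = -0.0203, H₀ = 1.5911 rad.
Bracket: H₀ sin φ sin δ + cos φ cos δ sin H₀ = 1.5911×-0.50302×-0.03490 + 0.86427×0.99939×0.99979 = 0.027932 + 0.863561 = 0.891493.
Q̄ = (S₀/π) × [bracket] = (1361/π) × 0.891493 = 386.21 W/m².
Daily total = Q̄ × 24.00 h × 3600 s/h = 386.21 × 24.00 × 3600 / 10⁶ = 33.37 MJ/m².

33.4 MJ/m²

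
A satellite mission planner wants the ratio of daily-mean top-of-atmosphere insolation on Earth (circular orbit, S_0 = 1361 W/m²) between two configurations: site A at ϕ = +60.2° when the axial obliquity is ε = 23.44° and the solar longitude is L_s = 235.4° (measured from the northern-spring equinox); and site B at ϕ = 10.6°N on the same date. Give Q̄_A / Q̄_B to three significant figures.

— Configuration A (ϕ=+60.2°):
Solar declination: sin δ = sin ε · sin L_s = sin 23.44° × sin 235.4° = -0.32743, so δ = -19.113°.
cos h₀ = −tan(+60.2°) tan(-19.113°) = 0.6051, h₀ = 0.9209 rad.
Bracket: h₀ sin ϕ sin δ + cos ϕ cos δ sin h₀ = 0.9209×0.86777×-0.32743 + 0.49697×0.94487×0.79616 = -0.261659 + 0.373854 = 0.112195.
Q̄ = (S_0/π) × [bracket] = (1361/π) × 0.112195 = 48.605 W/m².
— Configuration B (ϕ=+10.6°):
cos h₀ = −tan(+10.6°) tan(-19.113°) = 0.0649, h₀ = 1.5059 rad.
Bracket: h₀ sin ϕ sin δ + cos ϕ cos δ sin h₀ = 1.5059×0.18395×-0.32743 + 0.98294×0.94487×0.99789 = -0.090701 + 0.926791 = 0.836090.
Q̄ = (S_0/π) × [bracket] = (1361/π) × 0.836090 = 362.21 W/m².
Ratio Q̄_A / Q̄_B = 48.605 / 362.21 = 0.1342.

Q̄_A / Q̄_B ≈ 0.134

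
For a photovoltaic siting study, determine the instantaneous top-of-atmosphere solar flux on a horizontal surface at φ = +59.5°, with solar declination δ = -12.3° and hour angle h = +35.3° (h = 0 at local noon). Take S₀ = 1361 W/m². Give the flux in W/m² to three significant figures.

301 W/m²

cos θ_z = sin φ sin δ + cos φ cos δ cos h = -0.183553 + 0.404713 = 0.221160.
Flux = S₀ · cos θ_z = 1361 × 0.221160 = 301.0 W/m².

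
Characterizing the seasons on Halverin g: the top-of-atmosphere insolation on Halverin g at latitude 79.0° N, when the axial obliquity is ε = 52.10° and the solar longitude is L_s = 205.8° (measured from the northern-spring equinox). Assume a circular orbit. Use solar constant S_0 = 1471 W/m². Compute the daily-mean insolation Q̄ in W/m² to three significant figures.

Q̄ ≈ 0.00 W/m²

Solar declination: sin δ = sin ε · sin L_s = sin 52.10° × sin 205.8° = -0.34343, so δ = -20.086°.
cos h₀ = −tan(+79.0°) tan(-20.086°) = 1.8812 ≥ 1 ⇒ polar night, h₀ = 0 and Q̄ = 0.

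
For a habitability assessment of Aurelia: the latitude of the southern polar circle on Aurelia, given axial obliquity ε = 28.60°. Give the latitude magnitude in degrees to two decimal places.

The polar circle is the lowest latitude that experiences at least one full rotation of continuous darkness at the northern-summer solstice; it lies at |ϕ| = 90° − ε = 90° − 28.60° = 61.40°.

61.40°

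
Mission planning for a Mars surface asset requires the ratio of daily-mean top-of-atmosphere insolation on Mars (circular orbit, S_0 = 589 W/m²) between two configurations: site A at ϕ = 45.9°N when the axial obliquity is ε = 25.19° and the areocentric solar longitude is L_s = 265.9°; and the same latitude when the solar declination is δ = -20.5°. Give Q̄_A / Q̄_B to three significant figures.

Q̄_A / Q̄_B ≈ 0.740

— Configuration A (ϕ=+45.9°):
sin δ = sin 25.19° × sin 265.9° = -0.42453, so δ = -25.121°.
cos h₀ = −tan(+45.9°) tan(-25.121°) = 0.4838, h₀ = 1.0657 rad.
Bracket: h₀ sin ϕ sin δ + cos ϕ cos δ sin h₀ = 1.0657×0.71813×-0.42453 + 0.69591×0.90541×0.87515 = -0.324898 + 0.551418 = 0.226520.
Q̄ = (S_0/π) × [bracket] = (589/π) × 0.226520 = 42.469 W/m².
— Configuration B (ϕ=+45.9°):
cos h₀ = −tan(+45.9°) tan(-20.500°) = 0.3858, h₀ = 1.1747 rad.
Bracket: h₀ sin ϕ sin δ + cos ϕ cos δ sin h₀ = 1.1747×0.71813×-0.35021 + 0.69591×0.93667×0.92257 = -0.295433 + 0.601366 = 0.305933.
Q̄ = (S_0/π) × [bracket] = (589/π) × 0.305933 = 57.358 W/m².
Ratio Q̄_A / Q̄_B = 42.469 / 57.358 = 0.7404.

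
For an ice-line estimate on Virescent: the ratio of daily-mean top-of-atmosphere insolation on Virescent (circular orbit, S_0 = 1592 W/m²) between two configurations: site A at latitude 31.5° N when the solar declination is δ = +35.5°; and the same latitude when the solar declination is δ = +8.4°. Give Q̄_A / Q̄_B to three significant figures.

— Configuration A (ϕ=+31.5°):
cos h₀ = −tan(+31.5°) tan(+35.500°) = -0.4371, h₀ = 2.0232 rad.
Bracket: h₀ sin ϕ sin δ + cos ϕ cos δ sin h₀ = 2.0232×0.52250×0.58070 + 0.85264×0.81412×0.89941 = 0.613871 + 0.624327 = 1.238198.
Q̄ = (S_0/π) × [bracket] = (1592/π) × 1.238198 = 627.46 W/m².
— Configuration B (ϕ=+31.5°):
cos h₀ = −tan(+31.5°) tan(+8.400°) = -0.0905, h₀ = 1.6614 rad.
Bracket: h₀ sin ϕ sin δ + cos ϕ cos δ sin h₀ = 1.6614×0.52250×0.14608 + 0.85264×0.98927×0.99590 = 0.126809 + 0.840033 = 0.966842.
Q̄ = (S_0/π) × [bracket] = (1592/π) × 0.966842 = 489.95 W/m².
Ratio Q̄_A / Q̄_B = 627.46 / 489.95 = 1.281.

Q̄_A / Q̄_B ≈ 1.28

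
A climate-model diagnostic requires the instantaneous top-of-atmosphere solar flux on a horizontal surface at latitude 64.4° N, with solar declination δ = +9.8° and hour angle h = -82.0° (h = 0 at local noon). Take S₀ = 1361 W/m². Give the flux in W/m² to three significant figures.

290 W/m²

cos θ_z = sin φ sin δ + cos φ cos δ cos h = 0.153500 + 0.059257 = 0.212757.
Flux = S₀ · cos θ_z = 1361 × 0.212757 = 289.6 W/m².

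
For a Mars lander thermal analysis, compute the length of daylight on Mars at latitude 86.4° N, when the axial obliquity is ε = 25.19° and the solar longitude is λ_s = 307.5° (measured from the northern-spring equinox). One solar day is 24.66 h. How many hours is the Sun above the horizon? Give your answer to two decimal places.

0.00 h

Solar declination: sin δ = sin ε · sin λ_s = sin 25.19° × sin 307.5° = -0.33767, so δ = -19.735°.
cos H₀ = −tan φ · tan δ = 5.7020 ≥ 1, so the Sun never rises (polar night) and H₀ = 0.
Daylight = 2H₀/(2π) × 24.66 h = (0.0000/π) × 24.66 = 0.00 h.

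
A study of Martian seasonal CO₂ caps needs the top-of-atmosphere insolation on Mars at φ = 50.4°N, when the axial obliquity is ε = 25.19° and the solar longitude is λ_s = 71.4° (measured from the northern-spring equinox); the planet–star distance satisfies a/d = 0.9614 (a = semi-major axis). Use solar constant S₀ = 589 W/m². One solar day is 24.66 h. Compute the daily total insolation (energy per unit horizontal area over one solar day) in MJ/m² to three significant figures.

17.8 MJ/m²

Solar declination: sin δ = sin ε · sin λ_s = sin 25.19° × sin 71.4° = 0.40339, so δ = +23.790°.
cos H₀ = −tan(+50.4°) tan(+23.790°) = -0.5329, H₀ = 2.1328 rad.
Bracket: H₀ sin φ sin δ + cos φ cos δ sin H₀ = 2.1328×0.77051×0.40339 + 0.63742×0.91503×0.84618 = 0.662908 + 0.493542 = 1.156450.
Inverse-square distance factor (a/d)² = 0.9614² = 0.924290.
Q̄ = (S₀/π) × 0.924290 × [bracket] = (589/π) × 0.924290 × 1.156450 = 200.40 W/m².
Daily total = Q̄ × 24.66 h × 3600 s/h = 200.40 × 24.66 × 3600 / 10⁶ = 17.79 MJ/m².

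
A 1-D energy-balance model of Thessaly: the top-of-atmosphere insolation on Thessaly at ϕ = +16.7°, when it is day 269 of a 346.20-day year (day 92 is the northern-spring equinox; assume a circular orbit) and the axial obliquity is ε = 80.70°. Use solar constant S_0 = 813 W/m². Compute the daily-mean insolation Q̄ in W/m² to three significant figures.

Solar longitude: L_s = 360° × (269 − 92)/346.20 = 184.055°.
sin δ = sin 80.70° × sin 184.055° = -0.06979, so δ = -4.002°.
cos h₀ = −tan(+16.7°) tan(-4.002°) = 0.0210, h₀ = 1.5498 rad.
Bracket: h₀ sin ϕ sin δ + cos ϕ cos δ sin h₀ = 1.5498×0.28736×-0.06979 + 0.95782×0.99756×0.99978 = -0.031081 + 0.955273 = 0.924192.
Q̄ = (S_0/π) × [bracket] = (813/π) × 0.924192 = 239.2 W/m².

Q̄ ≈ 239 W/m²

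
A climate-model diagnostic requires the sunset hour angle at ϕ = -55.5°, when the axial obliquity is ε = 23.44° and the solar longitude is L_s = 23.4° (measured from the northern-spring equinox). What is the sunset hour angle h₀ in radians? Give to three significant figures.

h₀ = 1.34 rad

Solar declination: sin δ = sin ε · sin L_s = sin 23.44° × sin 23.4° = 0.15798, so δ = +9.090°.
cos h₀ = −tan ϕ · tan δ = −tan(-55.5°) × tan(+9.090°) = 0.2328, so h₀ = 1.3359 rad = 76.54°.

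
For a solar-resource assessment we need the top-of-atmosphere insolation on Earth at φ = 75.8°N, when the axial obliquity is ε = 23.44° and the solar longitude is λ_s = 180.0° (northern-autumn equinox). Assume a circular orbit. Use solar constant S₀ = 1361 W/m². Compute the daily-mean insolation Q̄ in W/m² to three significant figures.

Q̄ ≈ 106 W/m²

Solar declination: sin δ = sin ε · sin λ_s = sin 23.44° × sin 180.0° = 0.00000, so δ = +0.000°.
cos H₀ = −tan(+75.8°) tan(+0.000°) = -0.0000, H₀ = 1.5708 rad.
Bracket: H₀ sin φ sin δ + cos φ cos δ sin H₀ = 1.5708×0.96945×0.00000 + 0.24531×1.00000×1.00000 = 0.000000 + 0.245310 = 0.245310.
Q̄ = (S₀/π) × [bracket] = (1361/π) × 0.245310 = 106.3 W/m².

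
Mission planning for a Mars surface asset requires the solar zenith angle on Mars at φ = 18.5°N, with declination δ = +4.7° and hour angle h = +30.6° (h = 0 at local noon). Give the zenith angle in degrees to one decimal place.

θ_z = 32.9°

cos θ_z = sin φ sin δ + cos φ cos δ cos h = 0.025999 + 0.813517 = 0.839516.
θ_z = arccos(0.839516) = 32.9°.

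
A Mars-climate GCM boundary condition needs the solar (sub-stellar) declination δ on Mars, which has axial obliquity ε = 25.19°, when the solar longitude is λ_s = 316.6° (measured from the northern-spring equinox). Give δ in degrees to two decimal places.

δ = -17.00°

sin δ = sin ε · sin λ_s = sin 25.19° × sin 316.6° = -0.292439.
δ = arcsin(-0.292439) = -17.00°.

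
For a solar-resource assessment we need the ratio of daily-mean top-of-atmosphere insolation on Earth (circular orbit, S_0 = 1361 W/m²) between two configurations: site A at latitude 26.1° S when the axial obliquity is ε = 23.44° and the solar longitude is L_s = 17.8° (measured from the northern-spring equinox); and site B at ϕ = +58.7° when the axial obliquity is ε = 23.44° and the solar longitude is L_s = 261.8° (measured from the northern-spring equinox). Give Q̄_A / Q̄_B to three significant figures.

Q̄_A / Q̄_B ≈ 11.0

— Configuration A (ϕ=-26.1°):
Solar declination: sin δ = sin ε · sin L_s = sin 23.44° × sin 17.8° = 0.12160, so δ = +6.985°.
cos h₀ = −tan(-26.1°) tan(+6.985°) = 0.0600, h₀ = 1.5107 rad.
Bracket: h₀ sin ϕ sin δ + cos ϕ cos δ sin h₀ = 1.5107×-0.43994×0.12160 + 0.89803×0.99258×0.99820 = -0.080817 + 0.889762 = 0.808945.
Q̄ = (S_0/π) × [bracket] = (1361/π) × 0.808945 = 350.45 W/m².
— Configuration B (ϕ=+58.7°):
Solar declination: sin δ = sin ε · sin L_s = sin 23.44° × sin 261.8° = -0.39372, so δ = -23.186°.
cos h₀ = −tan(+58.7°) tan(-23.186°) = 0.7045, h₀ = 0.7891 rad.
Bracket: h₀ sin ϕ sin δ + cos ϕ cos δ sin h₀ = 0.7891×0.85446×-0.39372 + 0.51952×0.91923×0.70975 = -0.265467 + 0.338947 = 0.073480.
Q̄ = (S_0/π) × [bracket] = (1361/π) × 0.073480 = 31.833 W/m².
Ratio Q̄_A / Q̄_B = 350.45 / 31.833 = 11.01.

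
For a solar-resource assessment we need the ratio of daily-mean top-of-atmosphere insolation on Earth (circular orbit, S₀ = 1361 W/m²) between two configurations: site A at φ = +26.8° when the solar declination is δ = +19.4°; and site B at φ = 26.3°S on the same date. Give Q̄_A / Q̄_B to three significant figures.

Q̄_A / Q̄_B ≈ 1.74

— Configuration A (φ=+26.8°):
cos H₀ = −tan(+26.8°) tan(+19.400°) = -0.1779, H₀ = 1.7496 rad.
Bracket: H₀ sin φ sin δ + cos φ cos δ sin H₀ = 1.7496×0.45088×0.33216 + 0.89259×0.94322×0.98405 = 0.262028 + 0.828480 = 1.090508.
Q̄ = (S₀/π) × [bracket] = (1361/π) × 1.090508 = 472.43 W/m².
— Configuration B (φ=-26.3°):
cos H₀ = −tan(-26.3°) tan(+19.400°) = 0.1740, H₀ = 1.3959 rad.
Bracket: H₀ sin φ sin δ + cos φ cos δ sin H₀ = 1.3959×-0.44307×0.33216 + 0.89649×0.94322×0.98474 = -0.205435 + 0.832684 = 0.627249.
Q̄ = (S₀/π) × [bracket] = (1361/π) × 0.627249 = 271.74 W/m².
Ratio Q̄_A / Q̄_B = 472.43 / 271.74 = 1.739.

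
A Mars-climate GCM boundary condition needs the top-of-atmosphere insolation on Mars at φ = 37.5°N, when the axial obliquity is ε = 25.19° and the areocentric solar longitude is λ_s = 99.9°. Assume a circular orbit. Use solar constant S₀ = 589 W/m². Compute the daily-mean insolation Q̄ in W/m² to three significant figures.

Q̄ ≈ 219 W/m²

sin δ = sin 25.19° × sin 99.9° = 0.41928, so δ = +24.789°.
cos H₀ = −tan(+37.5°) tan(+24.789°) = -0.3544, H₀ = 1.9330 rad.
Bracket: H₀ sin φ sin δ + cos φ cos δ sin H₀ = 1.9330×0.60876×0.41928 + 0.79335×0.90786×0.93510 = 0.493381 + 0.673506 = 1.166887.
Q̄ = (S₀/π) × [bracket] = (589/π) × 1.166887 = 218.8 W/m².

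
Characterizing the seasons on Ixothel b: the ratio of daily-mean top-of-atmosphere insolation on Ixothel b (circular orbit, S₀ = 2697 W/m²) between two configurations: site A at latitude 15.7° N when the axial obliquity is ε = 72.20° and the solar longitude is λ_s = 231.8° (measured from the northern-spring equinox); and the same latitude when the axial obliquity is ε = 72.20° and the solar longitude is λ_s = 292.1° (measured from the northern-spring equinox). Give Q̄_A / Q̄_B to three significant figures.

— Configuration A (φ=+15.7°):
Solar declination: sin δ = sin ε · sin λ_s = sin 72.20° × sin 231.8° = -0.74824, so δ = -48.438°.
cos H₀ = −tan(+15.7°) tan(-48.438°) = 0.3170, H₀ = 1.2482 rad.
Bracket: H₀ sin φ sin δ + cos φ cos δ sin H₀ = 1.2482×0.27060×-0.74824 + 0.96269×0.66343×0.94842 = -0.252728 + 0.605734 = 0.353006.
Q̄ = (S₀/π) × [bracket] = (2697/π) × 0.353006 = 303.05 W/m².
— Configuration B (φ=+15.7°):
Solar declination: sin δ = sin ε · sin λ_s = sin 72.20° × sin 292.1° = -0.88218, so δ = -61.906°.
cos H₀ = −tan(+15.7°) tan(-61.906°) = 0.5266, H₀ = 1.0162 rad.
Bracket: H₀ sin φ sin δ + cos φ cos δ sin H₀ = 1.0162×0.27060×-0.88218 + 0.96269×0.47092×0.85014 = -0.242585 + 0.385411 = 0.142826.
Q̄ = (S₀/π) × [bracket] = (2697/π) × 0.142826 = 122.61 W/m².
Ratio Q̄_A / Q̄_B = 303.05 / 122.61 = 2.472.

Q̄_A / Q̄_B ≈ 2.47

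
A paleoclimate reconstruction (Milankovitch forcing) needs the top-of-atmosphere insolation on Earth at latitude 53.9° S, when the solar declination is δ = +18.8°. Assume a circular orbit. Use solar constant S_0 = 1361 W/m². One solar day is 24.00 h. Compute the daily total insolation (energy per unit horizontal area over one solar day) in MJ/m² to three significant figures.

cos h₀ = −tan(-53.9°) tan(+18.800°) = 0.4668, h₀ = 1.0851 rad.
Bracket: h₀ sin ϕ sin δ + cos ϕ cos δ sin h₀ = 1.0851×-0.80799×0.32227 + 0.58920×0.94665×0.88434 = -0.282550 + 0.493255 = 0.210705.
Q̄ = (S_0/π) × [bracket] = (1361/π) × 0.210705 = 91.282 W/m².
Daily total = Q̄ × 24.00 h × 3600 s/h = 91.282 × 24.00 × 3600 / 10⁶ = 7.887 MJ/m².

7.89 MJ/m²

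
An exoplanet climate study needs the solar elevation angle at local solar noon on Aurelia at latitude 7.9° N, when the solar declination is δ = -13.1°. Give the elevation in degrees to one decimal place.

At local noon the hour angle is zero, so the zenith angle equals |φ − δ| = |+7.9° − (-13.100°)| = 21.000°.
Elevation = 90° − 21.000° = 69.0°.

69.0°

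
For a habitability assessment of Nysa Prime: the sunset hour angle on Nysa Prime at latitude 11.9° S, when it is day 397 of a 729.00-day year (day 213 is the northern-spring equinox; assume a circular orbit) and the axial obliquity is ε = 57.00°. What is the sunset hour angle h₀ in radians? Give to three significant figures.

h₀ = 1.24 rad

Solar longitude: L_s = 360° × (397 − 213)/729.00 = 90.864°.
sin δ = sin 57.00° × sin 90.864° = 0.83858, so δ = +56.990°.
cos h₀ = −tan ϕ · tan δ = −tan(-11.9°) × tan(+56.990°) = 0.3244, so h₀ = 1.2404 rad = 71.07°.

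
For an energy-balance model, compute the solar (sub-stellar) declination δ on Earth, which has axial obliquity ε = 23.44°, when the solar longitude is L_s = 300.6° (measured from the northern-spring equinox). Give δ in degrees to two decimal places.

δ = -20.02°

sin δ = sin ε · sin L_s = sin 23.44° × sin 300.6° = -0.342393.
δ = arcsin(-0.342393) = -20.02°.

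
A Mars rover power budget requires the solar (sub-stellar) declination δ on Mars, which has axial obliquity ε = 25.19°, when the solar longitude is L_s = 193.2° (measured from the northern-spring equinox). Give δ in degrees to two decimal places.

sin δ = sin ε · sin L_s = sin 25.19° × sin 193.2° = -0.097191.
δ = arcsin(-0.097191) = -5.58°.

δ = -5.58°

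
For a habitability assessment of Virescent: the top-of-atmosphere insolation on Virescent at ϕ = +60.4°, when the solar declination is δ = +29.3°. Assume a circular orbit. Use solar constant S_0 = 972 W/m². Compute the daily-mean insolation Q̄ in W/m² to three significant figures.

cos h₀ = −tan(+60.4°) tan(+29.300°) = -0.9878, h₀ = 2.9855 rad.
Bracket: h₀ sin ϕ sin δ + cos ϕ cos δ sin h₀ = 2.9855×0.86949×0.48938 + 0.49394×0.87207×0.15544 = 1.270363 + 0.066956 = 1.337319.
Q̄ = (S_0/π) × [bracket] = (972/π) × 1.337319 = 413.8 W/m².

Q̄ ≈ 414 W/m²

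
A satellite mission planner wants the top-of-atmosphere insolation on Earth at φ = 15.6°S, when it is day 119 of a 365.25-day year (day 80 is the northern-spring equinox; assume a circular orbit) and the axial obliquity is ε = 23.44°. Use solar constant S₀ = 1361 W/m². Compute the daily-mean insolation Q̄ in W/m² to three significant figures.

Q̄ ≈ 360 W/m²

Solar longitude: λ_s = 360° × (119 − 80)/365.25 = 38.439°.
sin δ = sin 23.44° × sin 38.439° = 0.24730, so δ = +14.318°.
cos H₀ = −tan(-15.6°) tan(+14.318°) = 0.0713, H₀ = 1.4995 rad.
Bracket: H₀ sin φ sin δ + cos φ cos δ sin H₀ = 1.4995×-0.26892×0.24730 + 0.96316×0.96894×0.99746 = -0.099723 + 0.930874 = 0.831151.
Q̄ = (S₀/π) × [bracket] = (1361/π) × 0.831151 = 360.1 W/m².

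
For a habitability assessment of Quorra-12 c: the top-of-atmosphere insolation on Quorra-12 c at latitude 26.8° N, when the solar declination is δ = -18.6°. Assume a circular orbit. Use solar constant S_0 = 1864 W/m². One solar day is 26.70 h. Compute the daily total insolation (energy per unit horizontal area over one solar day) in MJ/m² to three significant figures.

36.1 MJ/m²

cos h₀ = −tan(+26.8°) tan(-18.600°) = 0.1700, h₀ = 1.4000 rad.
Bracket: h₀ sin ϕ sin δ + cos ϕ cos δ sin h₀ = 1.4000×0.45088×-0.31896 + 0.89259×0.94777×0.98544 = -0.201338 + 0.833653 = 0.632315.
Q̄ = (S_0/π) × [bracket] = (1864/π) × 0.632315 = 375.17 W/m².
Daily total = Q̄ × 26.70 h × 3600 s/h = 375.17 × 26.70 × 3600 / 10⁶ = 36.06 MJ/m².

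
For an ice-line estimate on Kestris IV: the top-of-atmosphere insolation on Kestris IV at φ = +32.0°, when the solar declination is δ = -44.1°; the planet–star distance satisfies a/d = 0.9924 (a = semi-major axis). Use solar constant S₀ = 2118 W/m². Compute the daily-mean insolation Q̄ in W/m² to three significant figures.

cos H₀ = −tan(+32.0°) tan(-44.100°) = 0.6055, H₀ = 0.9204 rad.
Bracket: H₀ sin φ sin δ + cos φ cos δ sin H₀ = 0.9204×0.52992×-0.69591 + 0.84805×0.71813×0.79581 = -0.339422 + 0.484656 = 0.145234.
Inverse-square distance factor (a/d)² = 0.9924² = 0.984858.
Q̄ = (S₀/π) × 0.984858 × [bracket] = (2118/π) × 0.984858 × 0.145234 = 96.43 W/m².

Q̄ ≈ 96.4 W/m²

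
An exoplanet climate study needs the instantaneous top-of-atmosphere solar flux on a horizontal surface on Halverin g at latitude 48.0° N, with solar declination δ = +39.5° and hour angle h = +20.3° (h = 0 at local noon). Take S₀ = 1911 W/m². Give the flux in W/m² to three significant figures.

cos θ_z = sin φ sin δ + cos φ cos δ cos h = 0.472698 + 0.484249 = 0.956947.
Flux = S₀ · cos θ_z = 1911 × 0.956947 = 1829 W/m².

1.83e+03 W/m²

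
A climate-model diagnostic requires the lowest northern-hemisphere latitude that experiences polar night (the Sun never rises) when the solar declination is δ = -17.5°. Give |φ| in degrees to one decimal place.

|φ| = 72.5°

Polar night requires cos H₀ = −tan φ tan δ ≥ 1, i.e. tan φ tan δ ≤ −1.
The boundary is |tan φ| · |tan δ| = 1, so |φ| = 90° − |δ| = 90° − 17.5° = 72.5° in the northern hemisphere.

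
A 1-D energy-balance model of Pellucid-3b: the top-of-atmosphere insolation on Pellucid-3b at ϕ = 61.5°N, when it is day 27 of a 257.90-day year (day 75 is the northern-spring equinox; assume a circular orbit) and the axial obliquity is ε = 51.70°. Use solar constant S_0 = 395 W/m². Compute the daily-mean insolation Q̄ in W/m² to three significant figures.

Solar longitude: L_s = 360° × (27 − 75)/257.90 = -67.003°, i.e. -67.003° + 360° = 292.997°.
sin δ = sin 51.70° × sin 292.997° = -0.72240, so δ = -46.253°.
cos h₀ = −tan(+61.5°) tan(-46.253°) = 1.9242 ≥ 1 ⇒ polar night, h₀ = 0 and Q̄ = 0.

Q̄ ≈ 0.00 W/m²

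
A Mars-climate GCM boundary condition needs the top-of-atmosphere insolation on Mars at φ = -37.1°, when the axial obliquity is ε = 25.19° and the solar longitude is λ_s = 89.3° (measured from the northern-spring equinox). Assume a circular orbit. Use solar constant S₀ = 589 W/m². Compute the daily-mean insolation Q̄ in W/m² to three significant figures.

Solar declination: sin δ = sin ε · sin λ_s = sin 25.19° × sin 89.3° = 0.42559, so δ = +25.188°.
cos H₀ = −tan(-37.1°) tan(+25.188°) = 0.3557, H₀ = 1.2071 rad.
Bracket: H₀ sin φ sin δ + cos φ cos δ sin H₀ = 1.2071×-0.60321×0.42559 + 0.79758×0.90492×0.93460 = -0.309887 + 0.674544 = 0.364657.
Q̄ = (S₀/π) × [bracket] = (589/π) × 0.364657 = 68.37 W/m².

Q̄ ≈ 68.4 W/m²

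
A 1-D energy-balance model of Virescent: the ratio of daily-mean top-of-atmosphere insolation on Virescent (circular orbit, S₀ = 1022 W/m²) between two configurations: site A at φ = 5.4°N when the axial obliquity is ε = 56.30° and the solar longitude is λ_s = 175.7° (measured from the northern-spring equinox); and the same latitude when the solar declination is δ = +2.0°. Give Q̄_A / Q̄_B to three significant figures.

— Configuration A (φ=+5.4°):
Solar declination: sin δ = sin ε · sin λ_s = sin 56.30° × sin 175.7° = 0.06238, so δ = +3.576°.
cos H₀ = −tan(+5.4°) tan(+3.576°) = -0.0059, H₀ = 1.5767 rad.
Bracket: H₀ sin φ sin δ + cos φ cos δ sin H₀ = 1.5767×0.09411×0.06238 + 0.99556×0.99805×0.99998 = 0.009256 + 0.993599 = 1.002855.
Q̄ = (S₀/π) × [bracket] = (1022/π) × 1.002855 = 326.24 W/m².
— Configuration B (φ=+5.4°):
cos H₀ = −tan(+5.4°) tan(+2.000°) = -0.0033, H₀ = 1.5741 rad.
Bracket: H₀ sin φ sin δ + cos φ cos δ sin H₀ = 1.5741×0.09411×0.03490 + 0.99556×0.99939×0.99999 = 0.005170 + 0.994943 = 1.000113.
Q̄ = (S₀/π) × [bracket] = (1022/π) × 1.000113 = 325.35 W/m².
Ratio Q̄_A / Q̄_B = 326.24 / 325.35 = 1.003.

Q̄_A / Q̄_B ≈ 1.00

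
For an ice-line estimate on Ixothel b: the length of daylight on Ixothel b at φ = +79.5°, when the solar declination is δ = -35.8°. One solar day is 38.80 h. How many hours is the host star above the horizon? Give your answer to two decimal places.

cos H₀ = −tan φ · tan δ = 3.8914 ≥ 1, so the host star never rises (polar night) and H₀ = 0.
Daylight = 2H₀/(2π) × 38.80 h = (0.0000/π) × 38.80 = 0.00 h.

0.00 h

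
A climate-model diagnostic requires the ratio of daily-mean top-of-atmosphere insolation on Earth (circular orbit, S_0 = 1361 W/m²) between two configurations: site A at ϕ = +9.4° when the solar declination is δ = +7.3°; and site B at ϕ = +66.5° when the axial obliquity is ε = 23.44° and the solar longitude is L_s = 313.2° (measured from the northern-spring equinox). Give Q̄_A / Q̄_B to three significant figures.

— Configuration A (ϕ=+9.4°):
cos h₀ = −tan(+9.4°) tan(+7.300°) = -0.0212, h₀ = 1.5920 rad.
Bracket: h₀ sin ϕ sin δ + cos ϕ cos δ sin h₀ = 1.5920×0.16333×0.12706 + 0.98657×0.99189×0.99978 = 0.033038 + 0.978354 = 1.011392.
Q̄ = (S_0/π) × [bracket] = (1361/π) × 1.011392 = 438.15 W/m².
— Configuration B (ϕ=+66.5°):
Solar declination: sin δ = sin ε · sin L_s = sin 23.44° × sin 313.2° = -0.28998, so δ = -16.856°.
cos h₀ = −tan(+66.5°) tan(-16.856°) = 0.6968, h₀ = 0.7998 rad.
Bracket: h₀ sin ϕ sin δ + cos ϕ cos δ sin h₀ = 0.7998×0.91706×-0.28998 + 0.39875×0.95703×0.71723 = -0.212690 + 0.273706 = 0.061016.
Q̄ = (S_0/π) × [bracket] = (1361/π) × 0.061016 = 26.433 W/m².
Ratio Q̄_A / Q̄_B = 438.15 / 26.433 = 16.58.

Q̄_A / Q̄_B ≈ 16.6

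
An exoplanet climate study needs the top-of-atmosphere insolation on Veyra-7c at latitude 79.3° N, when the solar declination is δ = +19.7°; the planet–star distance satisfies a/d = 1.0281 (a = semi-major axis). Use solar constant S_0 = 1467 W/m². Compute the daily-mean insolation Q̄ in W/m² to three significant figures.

Q̄ ≈ 514 W/m²

cos h₀ = −tan(+79.3°) tan(+19.700°) = -1.8949 ≤ −1 ⇒ polar day, h₀ = π.
Bracket: h₀ sin ϕ sin δ + cos ϕ cos δ sin h₀ = 3.1416×0.98261×0.33710 + 0.18567×0.94147×0.00000 = 1.040617 + 0.000000 = 1.040617.
Inverse-square distance factor (a/d)² = 1.0281² = 1.056990.
Q̄ = (S_0/π) × 1.056990 × [bracket] = (1467/π) × 1.056990 × 1.040617 = 513.6 W/m².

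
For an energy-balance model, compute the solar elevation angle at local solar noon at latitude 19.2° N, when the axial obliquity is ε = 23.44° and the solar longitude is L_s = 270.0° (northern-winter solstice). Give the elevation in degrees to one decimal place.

Solar declination: sin δ = sin ε · sin L_s = sin 23.44° × sin 270.0° = -0.39779, so δ = -23.440°.
At local noon the hour angle is zero, so the zenith angle equals |ϕ − δ| = |+19.2° − (-23.440°)| = 42.640°.
Elevation = 90° − 42.640° = 47.4°.

47.4°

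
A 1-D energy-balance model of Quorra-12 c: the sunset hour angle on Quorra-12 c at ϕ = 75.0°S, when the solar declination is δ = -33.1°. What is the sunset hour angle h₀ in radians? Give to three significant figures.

h₀ = 3.14 rad

Sunrise equation: cos h₀ = −tan ϕ · tan δ = -2.4329 ≤ −1, so the host star never sets (polar day) and h₀ = π.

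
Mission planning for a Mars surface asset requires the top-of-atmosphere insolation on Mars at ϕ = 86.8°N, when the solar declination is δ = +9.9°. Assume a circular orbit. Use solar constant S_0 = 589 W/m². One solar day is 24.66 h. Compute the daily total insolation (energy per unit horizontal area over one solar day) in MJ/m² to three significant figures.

cos h₀ = −tan(+86.8°) tan(+9.900°) = -3.1217 ≤ −1 ⇒ polar day, h₀ = π.
Bracket: h₀ sin ϕ sin δ + cos ϕ cos δ sin h₀ = 3.1416×0.99844×0.17193 + 0.05582×0.98511×0.00000 = 0.539293 + 0.000000 = 0.539293.
Q̄ = (S_0/π) × [bracket] = (589/π) × 0.539293 = 101.11 W/m².
Daily total = Q̄ × 24.66 h × 3600 s/h = 101.11 × 24.66 × 3600 / 10⁶ = 8.976 MJ/m².

8.98 MJ/m²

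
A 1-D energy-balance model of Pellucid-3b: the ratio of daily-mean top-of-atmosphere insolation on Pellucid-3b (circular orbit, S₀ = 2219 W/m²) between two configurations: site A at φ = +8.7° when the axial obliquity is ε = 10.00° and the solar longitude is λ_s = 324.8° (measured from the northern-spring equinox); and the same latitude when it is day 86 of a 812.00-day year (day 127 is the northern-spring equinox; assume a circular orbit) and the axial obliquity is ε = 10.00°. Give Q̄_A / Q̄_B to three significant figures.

Q̄_A / Q̄_B ≈ 0.985

— Configuration A (φ=+8.7°):
Solar declination: sin δ = sin ε · sin λ_s = sin 10.00° × sin 324.8° = -0.10010, so δ = -5.745°.
cos H₀ = −tan(+8.7°) tan(-5.745°) = 0.0154, H₀ = 1.5554 rad.
Bracket: H₀ sin φ sin δ + cos φ cos δ sin H₀ = 1.5554×0.15126×-0.10010 + 0.98849×0.99498×0.99988 = -0.023551 + 0.983410 = 0.959859.
Q̄ = (S₀/π) × [bracket] = (2219/π) × 0.959859 = 677.98 W/m².
— Configuration B (φ=+8.7°):
Solar longitude: λ_s = 360° × (86 − 127)/812.00 = -18.177°, i.e. -18.177° + 360° = 341.823°.
sin δ = sin 10.00° × sin 341.823° = -0.05417, so δ = -3.105°.
cos H₀ = −tan(+8.7°) tan(-3.105°) = 0.0083, H₀ = 1.5625 rad.
Bracket: H₀ sin φ sin δ + cos φ cos δ sin H₀ = 1.5625×0.15126×-0.05417 + 0.98849×0.99853×0.99997 = -0.012803 + 0.987007 = 0.974204.
Q̄ = (S₀/π) × [bracket] = (2219/π) × 0.974204 = 688.11 W/m².
Ratio Q̄_A / Q̄_B = 677.98 / 688.11 = 0.9853.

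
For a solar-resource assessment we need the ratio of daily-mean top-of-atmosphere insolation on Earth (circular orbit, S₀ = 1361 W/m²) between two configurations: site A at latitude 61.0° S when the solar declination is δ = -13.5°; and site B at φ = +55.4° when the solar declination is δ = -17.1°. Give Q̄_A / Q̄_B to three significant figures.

— Configuration A (φ=-61.0°):
cos H₀ = −tan(-61.0°) tan(-13.500°) = -0.4331, H₀ = 2.0187 rad.
Bracket: H₀ sin φ sin δ + cos φ cos δ sin H₀ = 2.0187×-0.87462×-0.23345 + 0.48481×0.97237×0.90134 = 0.412178 + 0.424905 = 0.837083.
Q̄ = (S₀/π) × [bracket] = (1361/π) × 0.837083 = 362.64 W/m².
— Configuration B (φ=+55.4°):
cos H₀ = −tan(+55.4°) tan(-17.100°) = 0.4459, H₀ = 1.1086 rad.
Bracket: H₀ sin φ sin δ + cos φ cos δ sin H₀ = 1.1086×0.82314×-0.29404 + 0.56784×0.95579×0.89506 = -0.268321 + 0.485781 = 0.217460.
Q̄ = (S₀/π) × [bracket] = (1361/π) × 0.217460 = 94.208 W/m².
Ratio Q̄_A / Q̄_B = 362.64 / 94.208 = 3.849.

Q̄_A / Q̄_B ≈ 3.85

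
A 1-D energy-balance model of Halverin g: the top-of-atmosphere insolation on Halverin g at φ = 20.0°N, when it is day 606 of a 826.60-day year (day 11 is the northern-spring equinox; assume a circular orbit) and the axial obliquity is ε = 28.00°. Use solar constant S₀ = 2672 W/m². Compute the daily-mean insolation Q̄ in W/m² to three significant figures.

Solar longitude: λ_s = 360° × (606 − 11)/826.60 = 259.134°.
sin δ = sin 28.00° × sin 259.134° = -0.46105, so δ = -27.455°.
cos H₀ = −tan(+20.0°) tan(-27.455°) = 0.1891, H₀ = 1.3805 rad.
Bracket: H₀ sin φ sin δ + cos φ cos δ sin H₀ = 1.3805×0.34202×-0.46105 + 0.93969×0.88737×0.98196 = -0.217689 + 0.818810 = 0.601121.
Q̄ = (S₀/π) × [bracket] = (2672/π) × 0.601121 = 511.3 W/m².

Q̄ ≈ 511 W/m²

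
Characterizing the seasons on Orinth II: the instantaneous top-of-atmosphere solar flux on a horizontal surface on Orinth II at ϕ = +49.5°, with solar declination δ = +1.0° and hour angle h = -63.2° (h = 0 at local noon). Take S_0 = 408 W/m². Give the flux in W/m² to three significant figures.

cos θ_z = sin ϕ sin δ + cos ϕ cos δ cos h = 0.013271 + 0.292777 = 0.306048.
Flux = S_0 · cos θ_z = 408 × 0.306048 = 124.9 W/m².

125 W/m²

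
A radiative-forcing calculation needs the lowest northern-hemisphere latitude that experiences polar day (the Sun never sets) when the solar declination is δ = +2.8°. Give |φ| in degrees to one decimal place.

Polar day requires cos H₀ = −tan φ tan δ ≤ −1, i.e. tan φ tan δ ≥ 1.
The boundary is |tan φ| · |tan δ| = 1, so |φ| = 90° − |δ| = 90° − 2.8° = 87.2° in the northern hemisphere.

|φ| = 87.2°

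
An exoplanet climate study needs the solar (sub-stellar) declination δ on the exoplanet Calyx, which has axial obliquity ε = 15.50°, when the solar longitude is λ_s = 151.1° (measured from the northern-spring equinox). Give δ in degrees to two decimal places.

sin δ = sin ε · sin λ_s = sin 15.50° × sin 151.1° = 0.129152.
δ = arcsin(0.129152) = +7.42°.

δ = +7.42°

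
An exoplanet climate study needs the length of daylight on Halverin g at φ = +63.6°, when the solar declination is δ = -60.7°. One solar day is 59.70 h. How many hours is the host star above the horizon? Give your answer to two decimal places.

cos H₀ = −tan φ · tan δ = 3.5898 ≥ 1, so the host star never rises (polar night) and H₀ = 0.
Daylight = 2H₀/(2π) × 59.70 h = (0.0000/π) × 59.70 = 0.00 h.

0.00 h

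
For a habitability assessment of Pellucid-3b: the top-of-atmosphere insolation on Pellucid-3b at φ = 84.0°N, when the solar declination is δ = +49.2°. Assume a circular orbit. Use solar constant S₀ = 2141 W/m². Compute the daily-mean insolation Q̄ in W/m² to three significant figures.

cos H₀ = −tan(+84.0°) tan(+49.200°) = -11.0225 ≤ −1 ⇒ polar day, H₀ = π.
Bracket: H₀ sin φ sin δ + cos φ cos δ sin H₀ = 3.1416×0.99452×0.75700 + 0.10453×0.65342×0.00000 = 2.365159 + 0.000000 = 2.365159.
Q̄ = (S₀/π) × [bracket] = (2141/π) × 2.365159 = 1612 W/m².

Q̄ ≈ 1.61e+03 W/m²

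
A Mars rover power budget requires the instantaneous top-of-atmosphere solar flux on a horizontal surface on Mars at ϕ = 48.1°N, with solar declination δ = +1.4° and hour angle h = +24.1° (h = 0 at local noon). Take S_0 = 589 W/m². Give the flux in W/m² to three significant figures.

370 W/m²

cos θ_z = sin ϕ sin δ + cos ϕ cos δ cos h = 0.018185 + 0.609438 = 0.627623.
Flux = S_0 · cos θ_z = 589 × 0.627623 = 369.7 W/m².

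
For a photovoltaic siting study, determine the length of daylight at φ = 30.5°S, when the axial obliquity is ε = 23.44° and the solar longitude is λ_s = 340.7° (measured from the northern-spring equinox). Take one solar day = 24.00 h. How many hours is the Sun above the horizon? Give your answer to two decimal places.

Solar declination: sin δ = sin ε · sin λ_s = sin 23.44° × sin 340.7° = -0.13147, so δ = -7.555°.
cos H₀ = −tan φ · tan δ = −tan(-30.5°) × tan(-7.555°) = -0.0781, so H₀ = 1.6490 rad = 94.48°.
Daylight = 2H₀/(2π) × 24.00 h = (1.6490/π) × 24.00 = 12.60 h.

12.60 h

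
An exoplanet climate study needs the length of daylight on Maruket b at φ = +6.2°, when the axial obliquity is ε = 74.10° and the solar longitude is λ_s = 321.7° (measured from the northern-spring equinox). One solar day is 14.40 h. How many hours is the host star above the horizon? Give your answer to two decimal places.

Solar declination: sin δ = sin ε · sin λ_s = sin 74.10° × sin 321.7° = -0.59607, so δ = -36.589°.
cos H₀ = −tan φ · tan δ = −tan(+6.2°) × tan(-36.589°) = 0.0806, so H₀ = 1.4901 rad = 85.37°.
Daylight = 2H₀/(2π) × 14.40 h = (1.4901/π) × 14.40 = 6.83 h.

6.83 h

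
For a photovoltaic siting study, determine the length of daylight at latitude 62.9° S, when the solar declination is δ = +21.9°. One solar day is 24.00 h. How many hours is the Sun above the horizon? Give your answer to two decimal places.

cos h₀ = −tan ϕ · tan δ = −tan(-62.9°) × tan(+21.900°) = 0.7856, so h₀ = 0.6672 rad = 38.23°.
Daylight = 2h₀/(2π) × 24.00 h = (0.6672/π) × 24.00 = 5.10 h.

5.10 h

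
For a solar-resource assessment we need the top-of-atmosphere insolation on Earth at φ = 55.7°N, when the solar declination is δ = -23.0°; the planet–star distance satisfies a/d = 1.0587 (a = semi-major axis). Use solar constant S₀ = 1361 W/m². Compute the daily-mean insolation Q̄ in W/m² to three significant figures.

Q̄ ≈ 56.2 W/m²

cos H₀ = −tan(+55.7°) tan(-23.000°) = 0.6223, H₀ = 0.8992 rad.
Bracket: H₀ sin φ sin δ + cos φ cos δ sin H₀ = 0.8992×0.82610×-0.39073 + 0.56353×0.92050×0.78281 = -0.290246 + 0.406067 = 0.115821.
Inverse-square distance factor (a/d)² = 1.0587² = 1.120846.
Q̄ = (S₀/π) × 1.120846 × [bracket] = (1361/π) × 1.120846 × 0.115821 = 56.24 W/m².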